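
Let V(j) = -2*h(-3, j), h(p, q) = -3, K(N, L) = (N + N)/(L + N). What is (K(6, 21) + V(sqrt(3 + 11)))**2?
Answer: 3364/81 ≈ 41.531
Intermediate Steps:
K(N, L) = 2*N/(L + N) (K(N, L) = (2*N)/(L + N) = 2*N/(L + N))
V(j) = 6 (V(j) = -2*(-3) = 6)
(K(6, 21) + V(sqrt(3 + 11)))**2 = (2*6/(21 + 6) + 6)**2 = (2*6/27 + 6)**2 = (2*6*(1/27) + 6)**2 = (4/9 + 6)**2 = (58/9)**2 = 3364/81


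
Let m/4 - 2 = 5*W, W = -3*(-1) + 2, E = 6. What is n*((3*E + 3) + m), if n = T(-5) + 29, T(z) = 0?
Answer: 3741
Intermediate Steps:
W = 5 (W = 3 + 2 = 5)
m = 108 (m = 8 + 4*(5*5) = 8 + 4*25 = 8 + 100 = 108)
n = 29 (n = 0 + 29 = 29)
n*((3*E + 3) + m) = 29*((3*6 + 3) + 108) = 29*((18 + 3) + 108) = 29*(21 + 108) = 29*129 = 3741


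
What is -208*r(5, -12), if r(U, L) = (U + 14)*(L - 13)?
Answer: 98800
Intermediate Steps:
r(U, L) = (-13 + L)*(14 + U) (r(U, L) = (14 + U)*(-13 + L) = (-13 + L)*(14 + U))
-208*r(5, -12) = -208*(-182 - 13*5 + 14*(-12) - 12*5) = -208*(-182 - 65 - 168 - 60) = -208*(-475) = 98800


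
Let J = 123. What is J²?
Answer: 15129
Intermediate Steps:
J² = 123² = 15129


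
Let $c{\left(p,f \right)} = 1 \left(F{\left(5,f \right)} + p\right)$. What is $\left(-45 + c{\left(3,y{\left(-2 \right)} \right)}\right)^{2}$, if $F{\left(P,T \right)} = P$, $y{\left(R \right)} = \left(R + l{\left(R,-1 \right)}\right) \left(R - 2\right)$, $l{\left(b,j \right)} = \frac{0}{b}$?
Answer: $1369$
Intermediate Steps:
$l{\left(b,j \right)} = 0$
$y{\left(R \right)} = R \left(-2 + R\right)$ ($y{\left(R \right)} = \left(R + 0\right) \left(R - 2\right) = R \left(-2 + R\right)$)
$c{\left(p,f \right)} = 5 + p$ ($c{\left(p,f \right)} = 1 \left(5 + p\right) = 5 + p$)
$\left(-45 + c{\left(3,y{\left(-2 \right)} \right)}\right)^{2} = \left(-45 + \left(5 + 3\right)\right)^{2} = \left(-45 + 8\right)^{2} = \left(-37\right)^{2} = 1369$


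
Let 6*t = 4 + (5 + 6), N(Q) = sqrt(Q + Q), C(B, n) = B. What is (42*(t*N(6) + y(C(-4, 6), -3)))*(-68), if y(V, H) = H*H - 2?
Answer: -19992 - 14280*sqrt(3) ≈ -44726.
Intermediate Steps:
y(V, H) = -2 + H**2 (y(V, H) = H**2 - 2 = -2 + H**2)
N(Q) = sqrt(2)*sqrt(Q) (N(Q) = sqrt(2*Q) = sqrt(2)*sqrt(Q))
t = 5/2 (t = (4 + (5 + 6))/6 = (4 + 11)/6 = (1/6)*15 = 5/2 ≈ 2.5000)
(42*(t*N(6) + y(C(-4, 6), -3)))*(-68) = (42*(5*(sqrt(2)*sqrt(6))/2 + (-2 + (-3)**2)))*(-68) = (42*(5*(2*sqrt(3))/2 + (-2 + 9)))*(-68) = (42*(5*sqrt(3) + 7))*(-68) = (42*(7 + 5*sqrt(3)))*(-68) = (294 + 210*sqrt(3))*(-68) = -19992 - 14280*sqrt(3)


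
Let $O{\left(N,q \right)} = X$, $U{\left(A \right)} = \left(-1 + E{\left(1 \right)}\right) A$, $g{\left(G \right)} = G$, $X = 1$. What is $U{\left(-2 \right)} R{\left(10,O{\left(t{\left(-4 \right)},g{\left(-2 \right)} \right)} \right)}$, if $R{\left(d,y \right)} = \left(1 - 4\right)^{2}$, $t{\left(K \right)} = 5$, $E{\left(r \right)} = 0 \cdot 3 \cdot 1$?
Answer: $18$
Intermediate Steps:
$E{\left(r \right)} = 0$ ($E{\left(r \right)} = 0 \cdot 1 = 0$)
$U{\left(A \right)} = - A$ ($U{\left(A \right)} = \left(-1 + 0\right) A = - A$)
$O{\left(N,q \right)} = 1$
$R{\left(d,y \right)} = 9$ ($R{\left(d,y \right)} = \left(-3\right)^{2} = 9$)
$U{\left(-2 \right)} R{\left(10,O{\left(t{\left(-4 \right)},g{\left(-2 \right)} \right)} \right)} = \left(-1\right) \left(-2\right) 9 = 2 \cdot 9 = 18$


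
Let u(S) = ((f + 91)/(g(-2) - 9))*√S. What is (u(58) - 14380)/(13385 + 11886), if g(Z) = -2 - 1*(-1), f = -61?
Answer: -14380/25271 - 3*√58/25271 ≈ -0.56994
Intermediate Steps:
g(Z) = -1 (g(Z) = -2 + 1 = -1)
u(S) = -3*√S (u(S) = ((-61 + 91)/(-1 - 9))*√S = (30/(-10))*√S = (30*(-⅒))*√S = -3*√S)
(u(58) - 14380)/(13385 + 11886) = (-3*√58 - 14380)/(13385 + 11886) = (-14380 - 3*√58)/25271 = (-14380 - 3*√58)*(1/25271) = -14380/25271 - 3*√58/25271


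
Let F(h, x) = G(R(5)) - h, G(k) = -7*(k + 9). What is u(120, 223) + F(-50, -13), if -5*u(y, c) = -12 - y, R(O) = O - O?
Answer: 67/5 ≈ 13.400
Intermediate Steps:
R(O) = 0
u(y, c) = 12/5 + y/5 (u(y, c) = -(-12 - y)/5 = 12/5 + y/5)
G(k) = -63 - 7*k (G(k) = -7*(9 + k) = -63 - 7*k)
F(h, x) = -63 - h (F(h, x) = (-63 - 7*0) - h = (-63 + 0) - h = -63 - h)
u(120, 223) + F(-50, -13) = (12/5 + (⅕)*120) + (-63 - 1*(-50)) = (12/5 + 24) + (-63 + 50) = 132/5 - 13 = 67/5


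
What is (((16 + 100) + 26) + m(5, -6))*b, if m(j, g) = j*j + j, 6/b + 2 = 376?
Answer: 516/187 ≈ 2.7594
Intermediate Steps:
b = 3/187 (b = 6/(-2 + 376) = 6/374 = 6*(1/374) = 3/187 ≈ 0.016043)
m(j, g) = j + j² (m(j, g) = j² + j = j + j²)
(((16 + 100) + 26) + m(5, -6))*b = (((16 + 100) + 26) + 5*(1 + 5))*(3/187) = ((116 + 26) + 5*6)*(3/187) = (142 + 30)*(3/187) = 172*(3/187) = 516/187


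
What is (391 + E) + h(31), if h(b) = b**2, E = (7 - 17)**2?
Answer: 1452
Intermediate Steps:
E = 100 (E = (-10)**2 = 100)
(391 + E) + h(31) = (391 + 100) + 31**2 = 491 + 961 = 1452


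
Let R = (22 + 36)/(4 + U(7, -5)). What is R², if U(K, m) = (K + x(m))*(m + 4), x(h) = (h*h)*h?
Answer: 841/3721 ≈ 0.22601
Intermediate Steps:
x(h) = h³ (x(h) = h²*h = h³)
U(K, m) = (4 + m)*(K + m³) (U(K, m) = (K + m³)*(m + 4) = (K + m³)*(4 + m) = (4 + m)*(K + m³))
R = 29/61 (R = (22 + 36)/(4 + ((-5)⁴ + 4*7 + 4*(-5)³ + 7*(-5))) = 58/(4 + (625 + 28 + 4*(-125) - 35)) = 58/(4 + (625 + 28 - 500 - 35)) = 58/(4 + 118) = 58/122 = 58*(1/122) = 29/61 ≈ 0.47541)
R² = (29/61)² = 841/3721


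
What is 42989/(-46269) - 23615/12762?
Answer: -182363117/65609442 ≈ -2.7795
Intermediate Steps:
42989/(-46269) - 23615/12762 = 42989*(-1/46269) - 23615*1/12762 = -42989/46269 - 23615/12762 = -182363117/65609442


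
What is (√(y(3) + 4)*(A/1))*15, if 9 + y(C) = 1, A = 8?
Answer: 240*I ≈ 240.0*I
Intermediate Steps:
y(C) = -8 (y(C) = -9 + 1 = -8)
(√(y(3) + 4)*(A/1))*15 = (√(-8 + 4)*(8/1))*15 = (√(-4)*(8*1))*15 = ((2*I)*8)*15 = (16*I)*15 = 240*I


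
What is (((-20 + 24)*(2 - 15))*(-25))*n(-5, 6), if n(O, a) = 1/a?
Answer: 650/3 ≈ 216.67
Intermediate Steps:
(((-20 + 24)*(2 - 15))*(-25))*n(-5, 6) = (((-20 + 24)*(2 - 15))*(-25))/6 = ((4*(-13))*(-25))*(1/6) = -52*(-25)*(1/6) = 1300*(1/6) = 650/3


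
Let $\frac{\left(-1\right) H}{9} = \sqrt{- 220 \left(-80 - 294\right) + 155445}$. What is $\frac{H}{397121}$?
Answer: $- \frac{45 \sqrt{9509}}{397121} \approx -0.01105$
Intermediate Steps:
$H = - 45 \sqrt{9509}$ ($H = - 9 \sqrt{- 220 \left(-80 - 294\right) + 155445} = - 9 \sqrt{\left(-220\right) \left(-374\right) + 155445} = - 9 \sqrt{82280 + 155445} = - 9 \sqrt{237725} = - 9 \cdot 5 \sqrt{9509} = - 45 \sqrt{9509} \approx -4388.1$)
$\frac{H}{397121} = \frac{\left(-45\right) \sqrt{9509}}{397121} = - 45 \sqrt{9509} \cdot \frac{1}{397121} = - \frac{45 \sqrt{9509}}{397121}$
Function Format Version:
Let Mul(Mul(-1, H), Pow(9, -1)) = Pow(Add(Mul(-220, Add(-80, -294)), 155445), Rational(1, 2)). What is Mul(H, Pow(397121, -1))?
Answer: Mul(Rational(-45, 397121), Pow(9509, Rational(1, 2))) ≈ -0.011050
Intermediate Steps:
H = Mul(-45, Pow(9509, Rational(1, 2))) (H = Mul(-9, Pow(Add(Mul(-220, Add(-80, -294)), 155445), Rational(1, 2))) = Mul(-9, Pow(Add(Mul(-220, -374), 155445), Rational(1, 2))) = Mul(-9, Pow(Add(82280, 155445), Rational(1, 2))) = Mul(-9, Pow(237725, Rational(1, 2))) = Mul(-9, Mul(5, Pow(9509, Rational(1, 2)))) = Mul(-45, Pow(9509, Rational(1, 2))) ≈ -4388.1)
Mul(H, Pow(397121, -1)) = Mul(Mul(-45, Pow(9509, Rational(1, 2))), Pow(397121, -1)) = Mul(Mul(-45, Pow(9509, Rational(1, 2))), Rational(1, 397121)) = Mul(Rational(-45, 397121), Pow(9509, Rational(1, 2)))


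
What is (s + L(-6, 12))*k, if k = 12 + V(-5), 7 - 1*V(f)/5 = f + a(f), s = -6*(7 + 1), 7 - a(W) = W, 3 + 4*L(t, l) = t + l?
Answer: -567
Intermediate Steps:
L(t, l) = -3/4 + l/4 + t/4 (L(t, l) = -3/4 + (t + l)/4 = -3/4 + (l + t)/4 = -3/4 + (l/4 + t/4) = -3/4 + l/4 + t/4)
a(W) = 7 - W
s = -48 (s = -6*8 = -48)
V(f) = 0 (V(f) = 35 - 5*(f + (7 - f)) = 35 - 5*7 = 35 - 35 = 0)
k = 12 (k = 12 + 0 = 12)
(s + L(-6, 12))*k = (-48 + (-3/4 + (1/4)*12 + (1/4)*(-6)))*12 = (-48 + (-3/4 + 3 - 3/2))*12 = (-48 + 3/4)*12 = -189/4*12 = -567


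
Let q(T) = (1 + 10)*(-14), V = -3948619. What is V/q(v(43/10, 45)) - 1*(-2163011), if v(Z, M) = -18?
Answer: 337052313/154 ≈ 2.1887e+6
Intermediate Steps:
q(T) = -154 (q(T) = 11*(-14) = -154)
V/q(v(43/10, 45)) - 1*(-2163011) = -3948619/(-154) - 1*(-2163011) = -3948619*(-1/154) + 2163011 = 3948619/154 + 2163011 = 337052313/154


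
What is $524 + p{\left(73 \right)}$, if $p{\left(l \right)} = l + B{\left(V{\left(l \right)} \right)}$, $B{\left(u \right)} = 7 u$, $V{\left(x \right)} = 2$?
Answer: $611$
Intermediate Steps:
$p{\left(l \right)} = 14 + l$ ($p{\left(l \right)} = l + 7 \cdot 2 = l + 14 = 14 + l$)
$524 + p{\left(73 \right)} = 524 + \left(14 + 73\right) = 524 + 87 = 611$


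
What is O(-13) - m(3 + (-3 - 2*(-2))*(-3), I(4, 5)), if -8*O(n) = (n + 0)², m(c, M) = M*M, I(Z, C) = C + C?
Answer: -969/8 ≈ -121.13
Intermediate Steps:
I(Z, C) = 2*C
m(c, M) = M²
O(n) = -n²/8 (O(n) = -(n + 0)²/8 = -n²/8)
O(-13) - m(3 + (-3 - 2*(-2))*(-3), I(4, 5)) = -⅛*(-13)² - (2*5)² = -⅛*169 - 1*10² = -169/8 - 1*100 = -169/8 - 100 = -969/8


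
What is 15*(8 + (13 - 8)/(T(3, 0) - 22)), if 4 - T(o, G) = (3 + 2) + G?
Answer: 2685/23 ≈ 116.74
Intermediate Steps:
T(o, G) = -1 - G (T(o, G) = 4 - ((3 + 2) + G) = 4 - (5 + G) = 4 + (-5 - G) = -1 - G)
15*(8 + (13 - 8)/(T(3, 0) - 22)) = 15*(8 + (13 - 8)/((-1 - 1*0) - 22)) = 15*(8 + 5/((-1 + 0) - 22)) = 15*(8 + 5/(-1 - 22)) = 15*(8 + 5/(-23)) = 15*(8 + 5*(-1/23)) = 15*(8 - 5/23) = 15*(179/23) = 2685/23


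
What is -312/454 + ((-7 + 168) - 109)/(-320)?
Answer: -15431/18160 ≈ -0.84972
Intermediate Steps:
-312/454 + ((-7 + 168) - 109)/(-320) = -312*1/454 + (161 - 109)*(-1/320) = -156/227 + 52*(-1/320) = -156/227 - 13/80 = -15431/18160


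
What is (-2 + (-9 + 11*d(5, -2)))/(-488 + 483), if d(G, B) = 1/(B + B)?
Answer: 11/4 ≈ 2.7500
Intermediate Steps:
d(G, B) = 1/(2*B)
(-2 + (-9 + 11*d(5, -2)))/(-488 + 483) = (-2 + (-9 + 11*((½)/(-2))))/(-488 + 483) = (-2 + (-9 + 11*((½)*(-½))))/(-5) = (-2 + (-9 + 11*(-¼)))*(-⅕) = (-2 + (-9 - 11/4))*(-⅕) = (-2 - 47/4)*(-⅕) = -55/4*(-⅕) = 11/4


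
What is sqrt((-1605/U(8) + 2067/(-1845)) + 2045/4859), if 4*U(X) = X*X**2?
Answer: I*sqrt(30263796290901210)/47812560 ≈ 3.6385*I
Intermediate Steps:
U(X) = X**3/4 (U(X) = (X*X**2)/4 = X**3/4)
sqrt((-1605/U(8) + 2067/(-1845)) + 2045/4859) = sqrt((-1605/((1/4)*8**3) + 2067/(-1845)) + 2045/4859) = sqrt((-1605/((1/4)*512) + 2067*(-1/1845)) + 2045*(1/4859)) = sqrt((-1605/128 - 689/615) + 2045/4859) = sqrt(-1075267/78720 + 2045/4859) = sqrt(-5063739953/382500480) = I*sqrt(30263796290901210)/47812560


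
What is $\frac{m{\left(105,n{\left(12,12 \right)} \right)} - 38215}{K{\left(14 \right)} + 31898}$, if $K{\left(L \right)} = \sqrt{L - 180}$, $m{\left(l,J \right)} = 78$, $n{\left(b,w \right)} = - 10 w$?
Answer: $- \frac{608247013}{508741285} + \frac{38137 i \sqrt{166}}{1017482570} \approx -1.1956 + 0.00048292 i$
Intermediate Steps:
$K{\left(L \right)} = \sqrt{-180 + L}$
$\frac{m{\left(105,n{\left(12,12 \right)} \right)} - 38215}{K{\left(14 \right)} + 31898} = \frac{78 - 38215}{\sqrt{-180 + 14} + 31898} = - \frac{38137}{\sqrt{-166} + 31898} = - \frac{38137}{i \sqrt{166} + 31898} = - \frac{38137}{31898 + i \sqrt{166}}$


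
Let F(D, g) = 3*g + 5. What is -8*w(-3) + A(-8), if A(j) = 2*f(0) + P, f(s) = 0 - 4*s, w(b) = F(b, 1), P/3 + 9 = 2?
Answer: -85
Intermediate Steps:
P = -21 (P = -27 + 3*2 = -27 + 6 = -21)
F(D, g) = 5 + 3*g
w(b) = 8 (w(b) = 5 + 3*1 = 5 + 3 = 8)
f(s) = -4*s
A(j) = -21 (A(j) = 2*(-4*0) - 21 = 2*0 - 21 = 0 - 21 = -21)
-8*w(-3) + A(-8) = -8*8 - 21 = -64 - 21 = -85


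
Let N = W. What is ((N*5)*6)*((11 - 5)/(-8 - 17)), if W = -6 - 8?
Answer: 504/5 ≈ 100.80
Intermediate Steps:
W = -14
N = -14
((N*5)*6)*((11 - 5)/(-8 - 17)) = (-14*5*6)*((11 - 5)/(-8 - 17)) = (-70*6)*(6/(-25)) = -2520*(-1)/25 = -420*(-6/25) = 504/5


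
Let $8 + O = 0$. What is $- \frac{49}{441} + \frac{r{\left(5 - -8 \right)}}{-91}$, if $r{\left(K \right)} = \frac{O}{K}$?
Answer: $- \frac{1111}{10647} \approx -0.10435$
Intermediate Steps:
$O = -8$ ($O = -8 + 0 = -8$)
$r{\left(K \right)} = - \frac{8}{K}$
$- \frac{49}{441} + \frac{r{\left(5 - -8 \right)}}{-91} = - \frac{49}{441} + \frac{\left(-8\right) \frac{1}{5 - -8}}{-91} = \left(-49\right) \frac{1}{441} + - \frac{8}{5 + 8} \left(- \frac{1}{91}\right) = - \frac{1}{9} + - \frac{8}{13} \left(- \frac{1}{91}\right) = - \frac{1}{9} + \left(-8\right) \frac{1}{13} \left(- \frac{1}{91}\right) = - \frac{1}{9} - - \frac{8}{1183} = - \frac{1}{9} + \frac{8}{1183} = - \frac{1111}{10647}$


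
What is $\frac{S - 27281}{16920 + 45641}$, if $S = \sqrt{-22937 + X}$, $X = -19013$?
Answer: $- \frac{27281}{62561} + \frac{5 i \sqrt{1678}}{62561} \approx -0.43607 + 0.0032739 i$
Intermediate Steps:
$S = 5 i \sqrt{1678}$ ($S = \sqrt{-22937 - 19013} = \sqrt{-41950} = 5 i \sqrt{1678} \approx 204.82 i$)
$\frac{S - 27281}{16920 + 45641} = \frac{5 i \sqrt{1678} - 27281}{16920 + 45641} = \frac{5 i \sqrt{1678} - 27281}{62561} = \left(-27281 + 5 i \sqrt{1678}\right) \frac{1}{62561} = - \frac{27281}{62561} + \frac{5 i \sqrt{1678}}{62561}$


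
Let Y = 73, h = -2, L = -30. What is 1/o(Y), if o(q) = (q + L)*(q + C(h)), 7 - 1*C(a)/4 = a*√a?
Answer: 101/444147 - 8*I*√2/444147 ≈ 0.0002274 - 2.5473e-5*I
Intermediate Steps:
C(a) = 28 - 4*a^(3/2) (C(a) = 28 - 4*a*√a = 28 - 4*a^(3/2))
o(q) = (-30 + q)*(28 + q + 8*I*√2) (o(q) = (q - 30)*(q + (28 - (-8)*I*√2)) = (-30 + q)*(q + (28 - (-8)*I*√2)) = (-30 + q)*(q + (28 + 8*I*√2)) = (-30 + q)*(28 + q + 8*I*√2))
1/o(Y) = 1/(-840 + 73² - 2*73 - 240*I*√2 + 8*I*73*√2) = 1/(-840 + 5329 - 146 - 240*I*√2 + 584*I*√2) = 1/(4343 + 344*I*√2)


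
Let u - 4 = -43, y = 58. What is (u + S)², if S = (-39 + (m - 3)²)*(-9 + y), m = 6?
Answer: 2277081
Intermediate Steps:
u = -39 (u = 4 - 43 = -39)
S = -1470 (S = (-39 + (6 - 3)²)*(-9 + 58) = (-39 + 3²)*49 = (-39 + 9)*49 = -30*49 = -1470)
(u + S)² = (-39 - 1470)² = (-1509)² = 2277081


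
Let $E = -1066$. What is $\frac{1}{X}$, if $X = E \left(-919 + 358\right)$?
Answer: $\frac{1}{598026} \approx 1.6722 \cdot 10^{-6}$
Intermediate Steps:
$X = 598026$ ($X = - 1066 \left(-919 + 358\right) = \left(-1066\right) \left(-561\right) = 598026$)
$\frac{1}{X} = \frac{1}{598026}$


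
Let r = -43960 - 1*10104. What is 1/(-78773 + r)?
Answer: -1/132837 ≈ -7.5280e-6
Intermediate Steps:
r = -54064 (r = -43960 - 10104 = -54064)
1/(-78773 + r) = 1/(-78773 - 54064) = 1/(-132837) = -1/132837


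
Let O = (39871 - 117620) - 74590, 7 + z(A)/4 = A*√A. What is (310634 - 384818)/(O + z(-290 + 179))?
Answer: 1255910392/2581953865 - 3659744*I*√111/2581953865 ≈ 0.48642 - 0.014934*I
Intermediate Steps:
z(A) = -28 + 4*A^(3/2) (z(A) = -28 + 4*(A*√A) = -28 + 4*A^(3/2))
O = -152339 (O = -77749 - 74590 = -152339)
(310634 - 384818)/(O + z(-290 + 179)) = (310634 - 384818)/(-152339 + (-28 + 4*(-290 + 179)^(3/2))) = -74184/(-152339 + (-28 + 4*(-111)^(3/2))) = -74184/(-152339 + (-28 + 4*(-111*I*√111))) = -74184/(-152339 + (-28 - 444*I*√111)) = -74184/(-152367 - 444*I*√111)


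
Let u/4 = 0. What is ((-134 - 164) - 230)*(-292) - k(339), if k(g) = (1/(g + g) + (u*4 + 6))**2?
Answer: 70855683623/459684 ≈ 1.5414e+5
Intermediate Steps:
u = 0 (u = 4*0 = 0)
k(g) = (6 + 1/(2*g))**2 (k(g) = (1/(g + g) + (0*4 + 6))**2 = (1/(2*g) + (0 + 6))**2 = (1/(2*g) + 6)**2 = (6 + 1/(2*g))**2)
((-134 - 164) - 230)*(-292) - k(339) = ((-134 - 164) - 230)*(-292) - (1 + 12*339)**2/(4*339**2) = (-298 - 230)*(-292) - (1 + 4068)**2/(4*114921) = -528*(-292) - 4069**2/(4*114921) = 154176 - 16556761/(4*114921) = 154176 - 1*16556761/459684 = 154176 - 16556761/459684 = 70855683623/459684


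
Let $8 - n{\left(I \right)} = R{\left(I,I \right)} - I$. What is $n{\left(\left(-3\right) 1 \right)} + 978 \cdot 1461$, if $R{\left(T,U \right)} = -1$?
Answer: $1428864$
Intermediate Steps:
$n{\left(I \right)} = 9 + I$ ($n{\left(I \right)} = 8 - \left(-1 - I\right) = 8 + \left(1 + I\right) = 9 + I$)
$n{\left(\left(-3\right) 1 \right)} + 978 \cdot 1461 = \left(9 - 3\right) + 978 \cdot 1461 = \left(9 - 3\right) + 1428858 = 6 + 1428858 = 1428864$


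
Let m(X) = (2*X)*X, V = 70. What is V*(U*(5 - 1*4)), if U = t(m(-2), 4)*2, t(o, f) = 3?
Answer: 420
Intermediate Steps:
m(X) = 2*X²
U = 6 (U = 3*2 = 6)
V*(U*(5 - 1*4)) = 70*(6*(5 - 1*4)) = 70*(6*(5 - 4)) = 70*(6*1) = 70*6 = 420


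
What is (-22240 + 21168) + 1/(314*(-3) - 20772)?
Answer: -23277409/21714 ≈ -1072.0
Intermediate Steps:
(-22240 + 21168) + 1/(314*(-3) - 20772) = -1072 + 1/(-942 - 20772) = -1072 + 1/(-21714) = -1072 - 1/21714 = -23277409/21714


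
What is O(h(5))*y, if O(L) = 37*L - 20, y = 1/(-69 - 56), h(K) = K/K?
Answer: -17/125 ≈ -0.13600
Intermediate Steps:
h(K) = 1
y = -1/125 (y = 1/(-125) = -1/125 ≈ -0.0080000)
O(L) = -20 + 37*L
O(h(5))*y = (-20 + 37*1)*(-1/125) = (-20 + 37)*(-1/125) = 17*(-1/125) = -17/125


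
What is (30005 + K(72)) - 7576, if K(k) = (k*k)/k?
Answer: 22501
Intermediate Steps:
K(k) = k (K(k) = k²/k = k)
(30005 + K(72)) - 7576 = (30005 + 72) - 7576 = 30077 - 7576 = 22501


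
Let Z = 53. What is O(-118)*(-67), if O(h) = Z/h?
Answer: 3551/118 ≈ 30.093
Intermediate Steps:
O(h) = 53/h
O(-118)*(-67) = (53/(-118))*(-67) = (53*(-1/118))*(-67) = -53/118*(-67) = 3551/118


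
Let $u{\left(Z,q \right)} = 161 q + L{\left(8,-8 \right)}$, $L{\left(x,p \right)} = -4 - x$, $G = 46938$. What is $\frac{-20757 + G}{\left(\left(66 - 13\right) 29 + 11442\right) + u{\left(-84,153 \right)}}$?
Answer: $\frac{26181}{37600} \approx 0.6963$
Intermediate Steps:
$u{\left(Z,q \right)} = -12 + 161 q$ ($u{\left(Z,q \right)} = 161 q - 12 = -12 + 161 q$)
$\frac{-20757 + G}{\left(\left(66 - 13\right) 29 + 11442\right) + u{\left(-84,153 \right)}} = \frac{-20757 + 46938}{\left(\left(66 - 13\right) 29 + 11442\right) + \left(-12 + 161 \cdot 153\right)} = \frac{26181}{\left(53 \cdot 29 + 11442\right) + \left(-12 + 24633\right)} = \frac{26181}{\left(1537 + 11442\right) + 24621} = \frac{26181}{12979 + 24621} = \frac{26181}{37600}$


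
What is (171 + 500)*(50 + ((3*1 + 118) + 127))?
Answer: 199958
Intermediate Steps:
(171 + 500)*(50 + ((3*1 + 118) + 127)) = 671*(50 + ((3 + 118) + 127)) = 671*(50 + (121 + 127)) = 671*(50 + 248) = 671*298 = 199958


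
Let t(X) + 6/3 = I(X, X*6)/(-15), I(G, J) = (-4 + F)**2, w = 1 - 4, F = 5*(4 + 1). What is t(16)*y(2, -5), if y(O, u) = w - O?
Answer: 157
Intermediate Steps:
F = 25 (F = 5*5 = 25)
w = -3
y(O, u) = -3 - O
I(G, J) = 441 (I(G, J) = (-4 + 25)**2 = 21**2 = 441)
t(X) = -157/5 (t(X) = -2 + 441/(-15) = -2 + 441*(-1/15) = -2 - 147/5 = -157/5)
t(16)*y(2, -5) = -157*(-3 - 1*2)/5 = -157*(-3 - 2)/5 = -157/5*(-5) = 157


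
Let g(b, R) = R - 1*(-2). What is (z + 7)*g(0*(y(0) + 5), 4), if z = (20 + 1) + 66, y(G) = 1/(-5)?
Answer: 564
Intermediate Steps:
y(G) = -⅕
g(b, R) = 2 + R (g(b, R) = R + 2 = 2 + R)
z = 87 (z = 21 + 66 = 87)
(z + 7)*g(0*(y(0) + 5), 4) = (87 + 7)*(2 + 4) = 94*6 = 564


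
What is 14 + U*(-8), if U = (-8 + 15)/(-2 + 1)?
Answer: 70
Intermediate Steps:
U = -7 (U = 7/(-1) = 7*(-1) = -7)
14 + U*(-8) = 14 - 7*(-8) = 14 + 56 = 70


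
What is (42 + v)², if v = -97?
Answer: 3025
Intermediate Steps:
(42 + v)² = (42 - 97)² = (-55)² = 3025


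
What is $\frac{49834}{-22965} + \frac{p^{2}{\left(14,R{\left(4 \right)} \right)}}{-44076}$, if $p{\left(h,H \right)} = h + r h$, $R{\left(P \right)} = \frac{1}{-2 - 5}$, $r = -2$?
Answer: $- \frac{61138459}{28116815} \approx -2.1744$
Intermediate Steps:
$R{\left(P \right)} = - \frac{1}{7}$ ($R{\left(P \right)} = \frac{1}{-7} = - \frac{1}{7}$)
$p{\left(h,H \right)} = - h$ ($p{\left(h,H \right)} = h - 2 h = - h$)
$\frac{49834}{-22965} + \frac{p^{2}{\left(14,R{\left(4 \right)} \right)}}{-44076} = \frac{49834}{-22965} + \frac{\left(\left(-1\right) 14\right)^{2}}{-44076} = 49834 \left(- \frac{1}{22965}\right) + \left(-14\right)^{2} \left(- \frac{1}{44076}\right) = - \frac{49834}{22965} + 196 \left(- \frac{1}{44076}\right) = - \frac{49834}{22965} - \frac{49}{11019} = - \frac{61138459}{28116815}$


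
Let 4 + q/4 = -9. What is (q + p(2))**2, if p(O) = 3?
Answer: 2401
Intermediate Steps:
q = -52 (q = -16 + 4*(-9) = -16 - 36 = -52)
(q + p(2))**2 = (-52 + 3)**2 = (-49)**2 = 2401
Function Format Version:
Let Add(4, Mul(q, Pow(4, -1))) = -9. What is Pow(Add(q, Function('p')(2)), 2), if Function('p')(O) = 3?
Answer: 2401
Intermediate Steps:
q = -52 (q = Add(-16, Mul(4, -9)) = Add(-16, -36) = -52)
Pow(Add(q, Function('p')(2)), 2) = Pow(Add(-52, 3), 2) = Pow(-49, 2) = 2401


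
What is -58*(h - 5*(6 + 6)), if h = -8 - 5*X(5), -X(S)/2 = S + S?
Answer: -1856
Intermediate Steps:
X(S) = -4*S (X(S) = -2*(S + S) = -4*S)
h = 92 (h = -8 - (-20)*5 = -8 - 5*(-20) = -8 + 100 = 92)
-58*(h - 5*(6 + 6)) = -58*(92 - 5*(6 + 6)) = -58*(92 - 5*12) = -58*(92 - 60) = -58*32 = -1856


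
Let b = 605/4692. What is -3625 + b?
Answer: -17007895/4692 ≈ -3624.9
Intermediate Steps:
b = 605/4692 (b = 605*(1/4692) = 605/4692 ≈ 0.12894)
-3625 + b = -3625 + 605/4692 = -17007895/4692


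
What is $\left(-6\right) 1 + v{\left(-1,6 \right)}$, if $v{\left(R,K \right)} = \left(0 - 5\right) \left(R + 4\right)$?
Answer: $-21$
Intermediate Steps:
$v{\left(R,K \right)} = -20 - 5 R$ ($v{\left(R,K \right)} = - 5 \left(4 + R\right) = -20 - 5 R$)
$\left(-6\right) 1 + v{\left(-1,6 \right)} = \left(-6\right) 1 - 15 = -6 + \left(-20 + 5\right) = -6 - 15 = -21$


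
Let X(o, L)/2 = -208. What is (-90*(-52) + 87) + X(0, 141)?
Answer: 4351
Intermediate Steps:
X(o, L) = -416 (X(o, L) = 2*(-208) = -416)
(-90*(-52) + 87) + X(0, 141) = (-90*(-52) + 87) - 416 = (4680 + 87) - 416 = 4767 - 416 = 4351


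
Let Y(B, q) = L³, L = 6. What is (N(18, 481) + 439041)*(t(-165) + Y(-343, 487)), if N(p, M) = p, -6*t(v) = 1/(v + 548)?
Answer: 72644799551/766 ≈ 9.4837e+7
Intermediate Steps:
t(v) = -1/(6*(548 + v)) (t(v) = -1/(6*(v + 548)) = -1/(6*(548 + v)))
Y(B, q) = 216 (Y(B, q) = 6³ = 216)
(N(18, 481) + 439041)*(t(-165) + Y(-343, 487)) = (18 + 439041)*(-1/(3288 + 6*(-165)) + 216) = 439059*(-1/(3288 - 990) + 216) = 439059*(-1/2298 + 216) = 439059*(496367/2298) = 72644799551/766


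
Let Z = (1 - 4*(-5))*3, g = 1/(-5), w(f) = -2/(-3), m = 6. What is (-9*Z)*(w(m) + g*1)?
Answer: -1323/5 ≈ -264.60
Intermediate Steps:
w(f) = ⅔ (w(f) = -2*(-⅓) = ⅔)
g = -⅕ (g = 1*(-⅕) = -⅕ ≈ -0.20000)
Z = 63 (Z = (1 + 20)*3 = 21*3 = 63)
(-9*Z)*(w(m) + g*1) = (-9*63)*(⅔ - ⅕*1) = -567*(⅔ - ⅕) = -567*7/15 = -1323/5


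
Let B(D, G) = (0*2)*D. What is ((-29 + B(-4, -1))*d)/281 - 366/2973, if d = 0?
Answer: -122/991 ≈ -0.12311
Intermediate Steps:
B(D, G) = 0 (B(D, G) = 0*D = 0)
((-29 + B(-4, -1))*d)/281 - 366/2973 = ((-29 + 0)*0)/281 - 366/2973 = -29*0*(1/281) - 366*1/2973 = 0*(1/281) - 122/991 = 0 - 122/991 = -122/991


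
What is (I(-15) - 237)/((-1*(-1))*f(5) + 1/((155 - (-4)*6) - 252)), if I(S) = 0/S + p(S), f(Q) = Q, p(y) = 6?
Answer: -2409/52 ≈ -46.327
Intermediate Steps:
I(S) = 6 (I(S) = 0/S + 6 = 0 + 6 = 6)
(I(-15) - 237)/((-1*(-1))*f(5) + 1/((155 - (-4)*6) - 252)) = (6 - 237)/(-1*(-1)*5 + 1/((155 - (-4)*6) - 252)) = -231/(1*5 + 1/((155 - 1*(-24)) - 252)) = -231/(5 + 1/((155 + 24) - 252)) = -231/(5 + 1/(179 - 252)) = -231/(5 + 1/(-73)) = -231/(5 - 1/73) = -231/364/73 = -231*73/364 = -2409/52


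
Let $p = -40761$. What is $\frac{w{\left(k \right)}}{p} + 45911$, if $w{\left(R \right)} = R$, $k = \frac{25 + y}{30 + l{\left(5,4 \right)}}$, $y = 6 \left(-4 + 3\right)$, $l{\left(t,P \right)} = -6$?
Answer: $\frac{44913078485}{978264} \approx 45911.0$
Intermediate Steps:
$y = -6$ ($y = 6 \left(-1\right) = -6$)
$k = \frac{19}{24}$ ($k = \frac{25 - 6}{30 - 6} = \frac{19}{24} \approx 0.79167$)
$\frac{w{\left(k \right)}}{p} + 45911 = \frac{19}{24 \left(-40761\right)} + 45911 = \frac{19}{24} \left(- \frac{1}{40761}\right) + 45911 = - \frac{19}{978264} + 45911 = \frac{44913078485}{978264}$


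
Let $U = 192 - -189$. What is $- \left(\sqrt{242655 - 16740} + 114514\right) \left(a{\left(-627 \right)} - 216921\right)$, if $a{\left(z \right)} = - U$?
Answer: $24884121228 + 217302 \sqrt{225915} \approx 2.4987 \cdot 10^{10}$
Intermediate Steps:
$U = 381$ ($U = 192 + 189 = 381$)
$a{\left(z \right)} = -381$ ($a{\left(z \right)} = \left(-1\right) 381 = -381$)
$- \left(\sqrt{242655 - 16740} + 114514\right) \left(a{\left(-627 \right)} - 216921\right) = - \left(\sqrt{242655 - 16740} + 114514\right) \left(-381 - 216921\right) = - \left(\sqrt{225915} + 114514\right) \left(-217302\right) = - \left(114514 + \sqrt{225915}\right) \left(-217302\right) = - (-24884121228 - 217302 \sqrt{225915}) = 24884121228 + 217302 \sqrt{225915}$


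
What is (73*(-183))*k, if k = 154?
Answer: -2057286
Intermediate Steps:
(73*(-183))*k = (73*(-183))*154 = -13359*154 = -2057286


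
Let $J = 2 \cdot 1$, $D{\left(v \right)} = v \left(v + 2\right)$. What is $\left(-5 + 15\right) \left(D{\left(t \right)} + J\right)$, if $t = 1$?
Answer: $50$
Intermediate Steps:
$D{\left(v \right)} = v \left(2 + v\right)$
$J = 2$
$\left(-5 + 15\right) \left(D{\left(t \right)} + J\right) = \left(-5 + 15\right) \left(1 \left(2 + 1\right) + 2\right) = 10 \left(1 \cdot 3 + 2\right) = 10 \left(3 + 2\right) = 10 \cdot 5 = 50$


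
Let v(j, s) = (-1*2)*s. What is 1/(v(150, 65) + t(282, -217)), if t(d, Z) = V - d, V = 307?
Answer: -1/105 ≈ -0.0095238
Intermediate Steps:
t(d, Z) = 307 - d
v(j, s) = -2*s
1/(v(150, 65) + t(282, -217)) = 1/(-2*65 + (307 - 1*282)) = 1/(-130 + (307 - 282)) = 1/(-130 + 25) = 1/(-105) = -1/105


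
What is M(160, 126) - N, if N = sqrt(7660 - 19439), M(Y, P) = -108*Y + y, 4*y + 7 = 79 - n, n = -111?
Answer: -68937/4 - I*sqrt(11779) ≈ -17234.0 - 108.53*I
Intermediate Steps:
y = 183/4 (y = -7/4 + (79 - 1*(-111))/4 = -7/4 + (79 + 111)/4 = -7/4 + (1/4)*190 = -7/4 + 95/2 = 183/4 ≈ 45.750)
M(Y, P) = 183/4 - 108*Y (M(Y, P) = -108*Y + 183/4 = 183/4 - 108*Y)
N = I*sqrt(11779) (N = sqrt(-11779) = I*sqrt(11779) ≈ 108.53*I)
M(160, 126) - N = (183/4 - 108*160) - I*sqrt(11779) = (183/4 - 17280) - I*sqrt(11779) = -68937/4 - I*sqrt(11779)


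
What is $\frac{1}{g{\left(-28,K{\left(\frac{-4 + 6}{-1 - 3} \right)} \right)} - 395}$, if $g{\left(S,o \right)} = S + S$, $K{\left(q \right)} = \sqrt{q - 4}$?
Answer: $- \frac{1}{451} \approx -0.0022173$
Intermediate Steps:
$K{\left(q \right)} = \sqrt{-4 + q}$
$g{\left(S,o \right)} = 2 S$
$\frac{1}{g{\left(-28,K{\left(\frac{-4 + 6}{-1 - 3} \right)} \right)} - 395} = \frac{1}{2 \left(-28\right) - 395} = \frac{1}{-56 - 395} = \frac{1}{-451} = - \frac{1}{451}$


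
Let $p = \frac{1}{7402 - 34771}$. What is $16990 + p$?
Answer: $\frac{464999309}{27369} \approx 16990.0$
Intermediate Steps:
$p = - \frac{1}{27369}$ ($p = \frac{1}{-27369} = - \frac{1}{27369} \approx -3.6538 \cdot 10^{-5}$)
$16990 + p = 16990 - \frac{1}{27369} = \frac{464999309}{27369}$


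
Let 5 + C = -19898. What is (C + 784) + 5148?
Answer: -13971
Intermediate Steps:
C = -19903 (C = -5 - 19898 = -19903)
(C + 784) + 5148 = (-19903 + 784) + 5148 = -19119 + 5148 = -13971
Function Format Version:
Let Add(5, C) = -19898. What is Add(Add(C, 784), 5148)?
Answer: -13971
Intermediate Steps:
C = -19903 (C = Add(-5, -19898) = -19903)
Add(Add(C, 784), 5148) = Add(Add(-19903, 784), 5148) = Add(-19119, 5148) = -13971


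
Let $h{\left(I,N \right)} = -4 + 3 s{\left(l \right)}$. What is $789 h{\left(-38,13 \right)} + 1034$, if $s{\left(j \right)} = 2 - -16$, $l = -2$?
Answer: $40484$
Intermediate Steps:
$s{\left(j \right)} = 18$ ($s{\left(j \right)} = 2 + 16 = 18$)
$h{\left(I,N \right)} = 50$ ($h{\left(I,N \right)} = -4 + 3 \cdot 18 = -4 + 54 = 50$)
$789 h{\left(-38,13 \right)} + 1034 = 789 \cdot 50 + 1034 = 39450 + 1034 = 40484$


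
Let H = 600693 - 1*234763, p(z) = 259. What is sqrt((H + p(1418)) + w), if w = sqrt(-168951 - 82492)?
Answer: sqrt(366189 + I*sqrt(251443)) ≈ 605.14 + 0.414*I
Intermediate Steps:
H = 365930 (H = 600693 - 234763 = 365930)
w = I*sqrt(251443) (w = sqrt(-251443) = I*sqrt(251443) ≈ 501.44*I)
sqrt((H + p(1418)) + w) = sqrt((365930 + 259) + I*sqrt(251443)) = sqrt(366189 + I*sqrt(251443))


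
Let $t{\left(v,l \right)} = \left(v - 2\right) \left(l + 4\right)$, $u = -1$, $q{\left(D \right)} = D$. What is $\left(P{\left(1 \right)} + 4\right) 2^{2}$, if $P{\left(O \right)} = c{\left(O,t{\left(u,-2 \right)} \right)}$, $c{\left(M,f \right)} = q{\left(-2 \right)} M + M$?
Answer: $12$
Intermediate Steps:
$t{\left(v,l \right)} = \left(-2 + v\right) \left(4 + l\right)$
$c{\left(M,f \right)} = - M$ ($c{\left(M,f \right)} = - 2 M + M = - M$)
$P{\left(O \right)} = - O$
$\left(P{\left(1 \right)} + 4\right) 2^{2} = \left(\left(-1\right) 1 + 4\right) 2^{2} = \left(-1 + 4\right) 4 = 3 \cdot 4 = 12$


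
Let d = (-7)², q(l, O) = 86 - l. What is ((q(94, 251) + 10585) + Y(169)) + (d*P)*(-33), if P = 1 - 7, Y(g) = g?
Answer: 20448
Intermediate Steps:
P = -6
d = 49
((q(94, 251) + 10585) + Y(169)) + (d*P)*(-33) = (((86 - 1*94) + 10585) + 169) + (49*(-6))*(-33) = (((86 - 94) + 10585) + 169) - 294*(-33) = ((-8 + 10585) + 169) + 9702 = (10577 + 169) + 9702 = 10746 + 9702 = 20448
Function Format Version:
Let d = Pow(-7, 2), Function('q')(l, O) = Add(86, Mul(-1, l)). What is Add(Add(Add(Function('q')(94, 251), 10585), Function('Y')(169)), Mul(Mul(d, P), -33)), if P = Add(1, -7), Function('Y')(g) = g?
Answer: 20448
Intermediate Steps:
P = -6
d = 49
Add(Add(Add(Function('q')(94, 251), 10585), Function('Y')(169)), Mul(Mul(d, P), -33)) = Add(Add(Add(Add(86, Mul(-1, 94)), 10585), 169), Mul(Mul(49, -6), -33)) = Add(Add(Add(Add(86, -94), 10585), 169), Mul(-294, -33)) = Add(Add(Add(-8, 10585), 169), 9702) = Add(Add(10577, 169), 9702) = Add(10746, 9702) = 20448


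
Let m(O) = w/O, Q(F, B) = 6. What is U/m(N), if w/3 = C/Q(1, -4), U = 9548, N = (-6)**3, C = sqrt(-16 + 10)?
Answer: 687456*I*sqrt(6) ≈ 1.6839e+6*I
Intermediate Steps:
C = I*sqrt(6) (C = sqrt(-6) = I*sqrt(6) ≈ 2.4495*I)
N = -216
w = I*sqrt(6)/2 (w = 3*((I*sqrt(6))/6) = 3*((I*sqrt(6))*(1/6)) = 3*(I*sqrt(6)/6) = I*sqrt(6)/2 ≈ 1.2247*I)
m(O) = I*sqrt(6)/(2*O) (m(O) = (I*sqrt(6)/2)/O = I*sqrt(6)/(2*O))
U/m(N) = 9548/(((1/2)*I*sqrt(6)/(-216))) = 9548/(((1/2)*I*sqrt(6)*(-1/216))) = 9548/((-I*sqrt(6)/432)) = 9548*(72*I*sqrt(6)) = 687456*I*sqrt(6)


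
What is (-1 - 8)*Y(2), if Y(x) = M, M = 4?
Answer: -36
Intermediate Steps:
Y(x) = 4
(-1 - 8)*Y(2) = (-1 - 8)*4 = -9*4 = -36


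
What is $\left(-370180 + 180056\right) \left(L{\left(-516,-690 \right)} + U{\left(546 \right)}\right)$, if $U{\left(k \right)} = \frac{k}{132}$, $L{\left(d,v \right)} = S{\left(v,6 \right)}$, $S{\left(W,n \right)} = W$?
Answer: $130399138$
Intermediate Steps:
$L{\left(d,v \right)} = v$
$U{\left(k \right)} = \frac{k}{132}$ ($U{\left(k \right)} = k \frac{1}{132} = \frac{k}{132}$)
$\left(-370180 + 180056\right) \left(L{\left(-516,-690 \right)} + U{\left(546 \right)}\right) = \left(-370180 + 180056\right) \left(-690 + \frac{1}{132} \cdot 546\right) = - 190124 \left(-690 + \frac{91}{22}\right) = \left(-190124\right) \left(- \frac{15089}{22}\right) = 130399138$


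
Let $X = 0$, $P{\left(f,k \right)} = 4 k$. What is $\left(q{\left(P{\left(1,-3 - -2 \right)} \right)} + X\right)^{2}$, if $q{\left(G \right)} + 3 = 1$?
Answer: $4$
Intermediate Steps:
$q{\left(G \right)} = -2$ ($q{\left(G \right)} = -3 + 1 = -2$)
$\left(q{\left(P{\left(1,-3 - -2 \right)} \right)} + X\right)^{2} = \left(-2 + 0\right)^{2} = \left(-2\right)^{2} = 4$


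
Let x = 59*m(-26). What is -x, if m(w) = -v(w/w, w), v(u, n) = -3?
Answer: -177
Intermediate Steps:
m(w) = 3 (m(w) = -1*(-3) = 3)
x = 177 (x = 59*3 = 177)
-x = -1*177 = -177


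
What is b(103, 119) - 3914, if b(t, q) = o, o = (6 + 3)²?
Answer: -3833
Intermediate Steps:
o = 81 (o = 9² = 81)
b(t, q) = 81
b(103, 119) - 3914 = 81 - 3914 = -3833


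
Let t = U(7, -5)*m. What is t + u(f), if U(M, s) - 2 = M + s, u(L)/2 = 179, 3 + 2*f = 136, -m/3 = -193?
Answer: 2674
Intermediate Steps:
m = 579 (m = -3*(-193) = 579)
f = 133/2 (f = -3/2 + (1/2)*136 = -3/2 + 68 = 133/2 ≈ 66.500)
u(L) = 358 (u(L) = 2*179 = 358)
U(M, s) = 2 + M + s (U(M, s) = 2 + (M + s) = 2 + M + s)
t = 2316 (t = (2 + 7 - 5)*579 = 4*579 = 2316)
t + u(f) = 2316 + 358 = 2674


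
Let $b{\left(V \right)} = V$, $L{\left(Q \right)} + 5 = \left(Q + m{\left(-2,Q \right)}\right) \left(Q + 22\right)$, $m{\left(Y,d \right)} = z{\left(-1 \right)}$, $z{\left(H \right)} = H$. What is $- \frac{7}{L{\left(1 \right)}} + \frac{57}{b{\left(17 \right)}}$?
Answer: $\frac{404}{85} \approx 4.7529$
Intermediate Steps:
$m{\left(Y,d \right)} = -1$
$L{\left(Q \right)} = -5 + \left(-1 + Q\right) \left(22 + Q\right)$ ($L{\left(Q \right)} = -5 + \left(Q - 1\right) \left(Q + 22\right) = -5 + \left(-1 + Q\right) \left(22 + Q\right)$)
$- \frac{7}{L{\left(1 \right)}} + \frac{57}{b{\left(17 \right)}} = - \frac{7}{-27 + 1^{2} + 21 \cdot 1} + \frac{57}{17} = - \frac{7}{-27 + 1 + 21} + 57 \cdot \frac{1}{17} = - \frac{7}{-5} + \frac{57}{17} = \left(-7\right) \left(- \frac{1}{5}\right) + \frac{57}{17} = \frac{7}{5} + \frac{57}{17} = \frac{404}{85}$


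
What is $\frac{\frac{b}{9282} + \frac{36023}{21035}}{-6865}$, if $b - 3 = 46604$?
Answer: $- \frac{187820533}{191481394650} \approx -0.00098088$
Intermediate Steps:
$b = 46607$ ($b = 3 + 46604 = 46607$)
$\frac{\frac{b}{9282} + \frac{36023}{21035}}{-6865} = \frac{\frac{46607}{9282} + \frac{36023}{21035}}{-6865} = \left(46607 \cdot \frac{1}{9282} + 36023 \cdot \frac{1}{21035}\right) \left(- \frac{1}{6865}\right) = \left(\frac{46607}{9282} + \frac{36023}{21035}\right) \left(- \frac{1}{6865}\right) = \frac{187820533}{27892410} \left(- \frac{1}{6865}\right) = - \frac{187820533}{191481394650}$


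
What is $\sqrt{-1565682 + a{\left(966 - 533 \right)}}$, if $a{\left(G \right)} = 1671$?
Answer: $3 i \sqrt{173779} \approx 1250.6 i$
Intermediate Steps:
$\sqrt{-1565682 + a{\left(966 - 533 \right)}} = \sqrt{-1565682 + 1671} = \sqrt{-1564011} = 3 i \sqrt{173779}$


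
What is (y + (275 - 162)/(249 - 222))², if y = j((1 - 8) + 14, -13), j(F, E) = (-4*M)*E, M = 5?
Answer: 50879689/729 ≈ 69794.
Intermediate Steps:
j(F, E) = -20*E (j(F, E) = (-4*5)*E = -20*E)
y = 260 (y = -20*(-13) = 260)
(y + (275 - 162)/(249 - 222))² = (260 + (275 - 162)/(249 - 222))² = (260 + 113/27)² = (7133/27)² = 50879689/729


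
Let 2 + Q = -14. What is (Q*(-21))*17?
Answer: 5712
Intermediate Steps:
Q = -16 (Q = -2 - 14 = -16)
(Q*(-21))*17 = -16*(-21)*17 = 336*17 = 5712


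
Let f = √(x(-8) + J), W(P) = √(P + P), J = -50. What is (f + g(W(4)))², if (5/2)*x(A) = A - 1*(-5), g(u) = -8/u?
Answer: -216/5 - 64*I*√10/5 ≈ -43.2 - 40.477*I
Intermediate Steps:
W(P) = √2*√P (W(P) = √(2*P) = √2*√P)
x(A) = 2 + 2*A/5 (x(A) = 2*(A - 1*(-5))/5 = 2*(A + 5)/5 = 2*(5 + A)/5 = 2 + 2*A/5)
f = 16*I*√5/5 (f = √((2 + (⅖)*(-8)) - 50) = √((2 - 16/5) - 50) = √(-6/5 - 50) = √(-256/5) = 16*I*√5/5 ≈ 7.1554*I)
(f + g(W(4)))² = (16*I*√5/5 - 8*√2/4)² = (16*I*√5/5 - 2*√2)² = (-2*√2 + 16*I*√5/5)²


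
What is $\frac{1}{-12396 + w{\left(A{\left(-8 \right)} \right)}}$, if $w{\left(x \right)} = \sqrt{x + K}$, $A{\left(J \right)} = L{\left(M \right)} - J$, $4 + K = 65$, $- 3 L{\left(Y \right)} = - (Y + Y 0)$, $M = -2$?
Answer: $- \frac{37188}{460982243} - \frac{\sqrt{615}}{460982243} \approx -8.0725 \cdot 10^{-5}$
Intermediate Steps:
$L{\left(Y \right)} = \frac{Y}{3}$ ($L{\left(Y \right)} = - \frac{\left(-1\right) \left(Y + Y 0\right)}{3} = - \frac{\left(-1\right) \left(Y + 0\right)}{3} = - \frac{\left(-1\right) Y}{3} = \frac{Y}{3}$)
$K = 61$ ($K = -4 + 65 = 61$)
$A{\left(J \right)} = - \frac{2}{3} - J$ ($A{\left(J \right)} = \frac{1}{3} \left(-2\right) - J = - \frac{2}{3} - J$)
$w{\left(x \right)} = \sqrt{61 + x}$ ($w{\left(x \right)} = \sqrt{x + 61} = \sqrt{61 + x}$)
$\frac{1}{-12396 + w{\left(A{\left(-8 \right)} \right)}} = \frac{1}{-12396 + \sqrt{61 - - \frac{22}{3}}} = \frac{1}{-12396 + \sqrt{61 + \left(- \frac{2}{3} + 8\right)}} = \frac{1}{-12396 + \sqrt{61 + \frac{22}{3}}} = \frac{1}{-12396 + \sqrt{\frac{205}{3}}} = \frac{1}{-12396 + \frac{\sqrt{615}}{3}}$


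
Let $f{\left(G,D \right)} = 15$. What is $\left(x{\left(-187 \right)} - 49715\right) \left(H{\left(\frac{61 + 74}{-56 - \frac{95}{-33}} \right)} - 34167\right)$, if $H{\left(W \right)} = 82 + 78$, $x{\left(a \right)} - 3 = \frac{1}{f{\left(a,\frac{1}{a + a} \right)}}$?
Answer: $\frac{25358305753}{15} \approx 1.6906 \cdot 10^{9}$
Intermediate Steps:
$x{\left(a \right)} = \frac{46}{15}$ ($x{\left(a \right)} = 3 + \frac{1}{15} = \frac{46}{15}$)
$H{\left(W \right)} = 160$
$\left(x{\left(-187 \right)} - 49715\right) \left(H{\left(\frac{61 + 74}{-56 - \frac{95}{-33}} \right)} - 34167\right) = \left(\frac{46}{15} - 49715\right) \left(160 - 34167\right) = \left(- \frac{745679}{15}\right) \left(-34007\right) = \frac{25358305753}{15}$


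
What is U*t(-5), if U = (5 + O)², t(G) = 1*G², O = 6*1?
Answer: 3025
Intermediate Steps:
O = 6
t(G) = G²
U = 121 (U = (5 + 6)² = 11² = 121)
U*t(-5) = 121*(-5)² = 121*25 = 3025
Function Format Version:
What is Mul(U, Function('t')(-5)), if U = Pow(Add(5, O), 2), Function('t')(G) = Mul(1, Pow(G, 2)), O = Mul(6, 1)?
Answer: 3025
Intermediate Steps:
O = 6
Function('t')(G) = Pow(G, 2)
U = 121 (U = Pow(Add(5, 6), 2) = Pow(11, 2) = 121)
Mul(U, Function('t')(-5)) = Mul(121, Pow(-5, 2)) = Mul(121, 25) = 3025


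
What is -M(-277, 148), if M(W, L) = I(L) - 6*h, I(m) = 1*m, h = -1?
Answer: -154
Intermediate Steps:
I(m) = m
M(W, L) = 6 + L (M(W, L) = L - 6*(-1) = L + 6 = 6 + L)
-M(-277, 148) = -(6 + 148) = -1*154 = -154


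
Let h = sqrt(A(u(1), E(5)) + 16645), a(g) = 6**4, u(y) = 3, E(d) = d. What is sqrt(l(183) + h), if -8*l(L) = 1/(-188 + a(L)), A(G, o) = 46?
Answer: sqrt(-554 + 4910656*sqrt(16691))/2216 ≈ 11.366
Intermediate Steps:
a(g) = 1296
l(L) = -1/8864 (l(L) = -1/(8*(-188 + 1296)) = -1/8/1108 = -1/8*1/1108 = -1/8864)
h = sqrt(16691) (h = sqrt(46 + 16645) = sqrt(16691) ≈ 129.19)
sqrt(l(183) + h) = sqrt(-1/8864 + sqrt(16691))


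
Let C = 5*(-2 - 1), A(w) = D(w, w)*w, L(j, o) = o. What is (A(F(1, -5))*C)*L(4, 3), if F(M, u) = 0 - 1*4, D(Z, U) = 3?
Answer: 540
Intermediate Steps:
F(M, u) = -4 (F(M, u) = 0 - 4 = -4)
A(w) = 3*w
C = -15 (C = 5*(-3) = -15)
(A(F(1, -5))*C)*L(4, 3) = ((3*(-4))*(-15))*3 = -12*(-15)*3 = 180*3 = 540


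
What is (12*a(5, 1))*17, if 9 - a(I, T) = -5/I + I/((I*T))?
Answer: 1836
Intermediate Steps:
a(I, T) = 9 - 1/T + 5/I (a(I, T) = 9 - (-5/I + I/((I*T))) = 9 - (-5/I + I*(1/(I*T))) = 9 - (-5/I + 1/T) = 9 - (1/T - 5/I) = 9 + (-1/T + 5/I) = 9 - 1/T + 5/I)
(12*a(5, 1))*17 = (12*(9 - 1/1 + 5/5))*17 = (12*(9 - 1*1 + 5*(1/5)))*17 = (12*(9 - 1 + 1))*17 = (12*9)*17 = 108*17 = 1836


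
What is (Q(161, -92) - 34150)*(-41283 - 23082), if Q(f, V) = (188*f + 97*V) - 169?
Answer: 835135875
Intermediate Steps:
Q(f, V) = -169 + 97*V + 188*f (Q(f, V) = (97*V + 188*f) - 169 = -169 + 97*V + 188*f)
(Q(161, -92) - 34150)*(-41283 - 23082) = ((-169 + 97*(-92) + 188*161) - 34150)*(-41283 - 23082) = ((-169 - 8924 + 30268) - 34150)*(-64365) = (21175 - 34150)*(-64365) = -12975*(-64365) = 835135875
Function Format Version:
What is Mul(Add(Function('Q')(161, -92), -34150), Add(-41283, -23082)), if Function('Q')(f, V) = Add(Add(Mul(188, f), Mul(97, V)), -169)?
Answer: 835135875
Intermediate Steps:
Function('Q')(f, V) = Add(-169, Mul(97, V), Mul(188, f)) (Function('Q')(f, V) = Add(Add(Mul(97, V), Mul(188, f)), -169) = Add(-169, Mul(97, V), Mul(188, f)))
Mul(Add(Function('Q')(161, -92), -34150), Add(-41283, -23082)) = Mul(Add(Add(-169, Mul(97, -92), Mul(188, 161)), -34150), Add(-41283, -23082)) = Mul(Add(Add(-169, -8924, 30268), -34150), -64365) = Mul(Add(21175, -34150), -64365) = Mul(-12975, -64365) = 835135875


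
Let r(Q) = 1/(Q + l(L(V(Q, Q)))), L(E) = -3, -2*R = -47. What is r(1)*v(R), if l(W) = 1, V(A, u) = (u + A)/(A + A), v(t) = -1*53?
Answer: -53/2 ≈ -26.500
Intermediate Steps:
R = 47/2 (R = -1/2*(-47) = 47/2 ≈ 23.500)
v(t) = -53
V(A, u) = (A + u)/(2*A) (V(A, u) = (A + u)/((2*A)) = (A + u)*(1/(2*A)) = (A + u)/(2*A))
r(Q) = 1/(1 + Q) (r(Q) = 1/(Q + 1) = 1/(1 + Q))
r(1)*v(R) = -53/(1 + 1) = -53/2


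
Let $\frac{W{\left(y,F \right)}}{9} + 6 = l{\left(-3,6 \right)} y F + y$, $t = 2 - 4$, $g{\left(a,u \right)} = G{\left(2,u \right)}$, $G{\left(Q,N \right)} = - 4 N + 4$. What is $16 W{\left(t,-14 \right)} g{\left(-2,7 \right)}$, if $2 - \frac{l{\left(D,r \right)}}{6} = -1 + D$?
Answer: $-3456000$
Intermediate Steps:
$G{\left(Q,N \right)} = 4 - 4 N$
$g{\left(a,u \right)} = 4 - 4 u$
$l{\left(D,r \right)} = 18 - 6 D$ ($l{\left(D,r \right)} = 12 - 6 \left(-1 + D\right) = 12 - \left(-6 + 6 D\right) = 18 - 6 D$)
$t = -2$
$W{\left(y,F \right)} = -54 + 9 y + 324 F y$ ($W{\left(y,F \right)} = -54 + 9 \left(\left(18 - -18\right) y F + y\right) = -54 + 9 \left(\left(18 + 18\right) y F + y\right) = -54 + 9 \left(36 y F + y\right) = -54 + 9 \left(36 F y + y\right) = -54 + 9 \left(y + 36 F y\right) = -54 + \left(9 y + 324 F y\right) = -54 + 9 y + 324 F y$)
$16 W{\left(t,-14 \right)} g{\left(-2,7 \right)} = 16 \left(-54 + 9 \left(-2\right) + 324 \left(-14\right) \left(-2\right)\right) \left(4 - 28\right) = 16 \left(-54 - 18 + 9072\right) \left(4 - 28\right) = 16 \cdot 9000 \left(-24\right) = 144000 \left(-24\right) = -3456000$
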